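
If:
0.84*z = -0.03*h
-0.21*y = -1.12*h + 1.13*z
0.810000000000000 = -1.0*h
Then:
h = -0.81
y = -4.48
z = 0.03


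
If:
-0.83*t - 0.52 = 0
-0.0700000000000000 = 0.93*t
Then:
No Solution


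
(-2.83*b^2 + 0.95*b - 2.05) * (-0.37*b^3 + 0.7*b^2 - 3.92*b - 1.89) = 1.0471*b^5 - 2.3325*b^4 + 12.5171*b^3 + 0.1897*b^2 + 6.2405*b + 3.8745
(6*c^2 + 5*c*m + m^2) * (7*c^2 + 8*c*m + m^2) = 42*c^4 + 83*c^3*m + 53*c^2*m^2 + 13*c*m^3 + m^4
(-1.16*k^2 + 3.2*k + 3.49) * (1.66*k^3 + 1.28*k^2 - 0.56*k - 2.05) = -1.9256*k^5 + 3.8272*k^4 + 10.539*k^3 + 5.0532*k^2 - 8.5144*k - 7.1545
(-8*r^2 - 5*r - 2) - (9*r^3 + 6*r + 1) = -9*r^3 - 8*r^2 - 11*r - 3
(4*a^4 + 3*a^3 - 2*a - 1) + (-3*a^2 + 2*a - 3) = 4*a^4 + 3*a^3 - 3*a^2 - 4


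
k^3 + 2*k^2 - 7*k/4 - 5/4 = (k - 1)*(k + 1/2)*(k + 5/2)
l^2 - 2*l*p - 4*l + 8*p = (l - 4)*(l - 2*p)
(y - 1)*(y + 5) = y^2 + 4*y - 5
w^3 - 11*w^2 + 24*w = w*(w - 8)*(w - 3)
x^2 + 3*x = x*(x + 3)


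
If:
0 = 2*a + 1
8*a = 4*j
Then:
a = -1/2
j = -1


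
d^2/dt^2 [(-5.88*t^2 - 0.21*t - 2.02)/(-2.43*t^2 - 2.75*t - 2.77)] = (-5.6843418860808e-14*t^4 - 76.106142*t^3 - 165.90582*t^2 + 72.510714*t + 90.39281)/(14.348907*t^6 + 48.715425*t^5 + 104.200344*t^4 + 131.860025*t^3 + 118.779816*t^2 + 63.301425*t + 21.253933)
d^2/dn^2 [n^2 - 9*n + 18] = 2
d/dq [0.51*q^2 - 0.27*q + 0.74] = 1.02*q - 0.27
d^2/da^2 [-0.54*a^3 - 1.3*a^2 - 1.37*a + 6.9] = -3.24*a - 2.6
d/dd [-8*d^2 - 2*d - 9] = -16*d - 2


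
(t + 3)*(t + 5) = t^2 + 8*t + 15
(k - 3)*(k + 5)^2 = k^3 + 7*k^2 - 5*k - 75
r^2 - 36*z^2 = (r - 6*z)*(r + 6*z)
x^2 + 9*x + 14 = (x + 2)*(x + 7)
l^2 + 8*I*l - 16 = (l + 4*I)^2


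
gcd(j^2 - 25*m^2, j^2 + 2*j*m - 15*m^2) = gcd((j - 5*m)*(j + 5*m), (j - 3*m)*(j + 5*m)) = j + 5*m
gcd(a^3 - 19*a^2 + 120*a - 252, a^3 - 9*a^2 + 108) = a^2 - 12*a + 36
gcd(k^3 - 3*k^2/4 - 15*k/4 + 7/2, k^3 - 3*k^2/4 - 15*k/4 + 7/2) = k^3 - 3*k^2/4 - 15*k/4 + 7/2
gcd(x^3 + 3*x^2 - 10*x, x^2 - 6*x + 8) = x - 2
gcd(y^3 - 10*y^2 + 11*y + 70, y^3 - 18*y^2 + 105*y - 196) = y - 7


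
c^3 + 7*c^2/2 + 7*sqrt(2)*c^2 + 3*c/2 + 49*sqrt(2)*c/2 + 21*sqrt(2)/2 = (c + 1/2)*(c + 3)*(c + 7*sqrt(2))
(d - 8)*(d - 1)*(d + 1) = d^3 - 8*d^2 - d + 8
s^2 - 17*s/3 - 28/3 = (s - 7)*(s + 4/3)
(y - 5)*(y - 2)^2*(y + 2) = y^4 - 7*y^3 + 6*y^2 + 28*y - 40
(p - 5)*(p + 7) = p^2 + 2*p - 35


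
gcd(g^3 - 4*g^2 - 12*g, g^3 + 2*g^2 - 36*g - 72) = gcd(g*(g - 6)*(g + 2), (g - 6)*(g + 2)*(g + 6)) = g^2 - 4*g - 12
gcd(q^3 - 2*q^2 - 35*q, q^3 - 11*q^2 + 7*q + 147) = q - 7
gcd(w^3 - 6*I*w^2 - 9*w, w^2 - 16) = 1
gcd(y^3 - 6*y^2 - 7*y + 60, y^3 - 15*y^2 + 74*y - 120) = y^2 - 9*y + 20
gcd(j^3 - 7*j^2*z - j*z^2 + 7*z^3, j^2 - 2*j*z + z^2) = -j + z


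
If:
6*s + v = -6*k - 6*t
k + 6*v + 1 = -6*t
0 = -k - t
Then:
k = 6*v/5 + 1/5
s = -v/6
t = -6*v/5 - 1/5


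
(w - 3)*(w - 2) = w^2 - 5*w + 6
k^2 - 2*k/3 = k*(k - 2/3)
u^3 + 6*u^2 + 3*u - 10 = (u - 1)*(u + 2)*(u + 5)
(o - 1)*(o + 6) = o^2 + 5*o - 6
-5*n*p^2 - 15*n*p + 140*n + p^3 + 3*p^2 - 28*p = (-5*n + p)*(p - 4)*(p + 7)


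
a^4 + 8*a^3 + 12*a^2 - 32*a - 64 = (a - 2)*(a + 2)*(a + 4)^2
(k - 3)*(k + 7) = k^2 + 4*k - 21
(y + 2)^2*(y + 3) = y^3 + 7*y^2 + 16*y + 12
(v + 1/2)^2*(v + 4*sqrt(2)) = v^3 + v^2 + 4*sqrt(2)*v^2 + v/4 + 4*sqrt(2)*v + sqrt(2)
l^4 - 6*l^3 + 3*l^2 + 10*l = l*(l - 5)*(l - 2)*(l + 1)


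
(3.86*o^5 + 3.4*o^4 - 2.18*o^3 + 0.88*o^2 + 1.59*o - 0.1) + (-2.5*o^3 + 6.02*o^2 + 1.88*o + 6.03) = 3.86*o^5 + 3.4*o^4 - 4.68*o^3 + 6.9*o^2 + 3.47*o + 5.93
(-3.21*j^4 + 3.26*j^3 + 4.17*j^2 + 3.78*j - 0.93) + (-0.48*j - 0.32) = -3.21*j^4 + 3.26*j^3 + 4.17*j^2 + 3.3*j - 1.25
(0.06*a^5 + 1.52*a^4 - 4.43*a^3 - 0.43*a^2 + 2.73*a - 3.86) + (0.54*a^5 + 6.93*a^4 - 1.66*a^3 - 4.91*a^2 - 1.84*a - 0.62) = 0.6*a^5 + 8.45*a^4 - 6.09*a^3 - 5.34*a^2 + 0.89*a - 4.48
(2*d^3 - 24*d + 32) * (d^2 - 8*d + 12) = 2*d^5 - 16*d^4 + 224*d^2 - 544*d + 384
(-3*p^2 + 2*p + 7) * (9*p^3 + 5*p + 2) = -27*p^5 + 18*p^4 + 48*p^3 + 4*p^2 + 39*p + 14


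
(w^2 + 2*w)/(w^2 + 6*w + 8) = w/(w + 4)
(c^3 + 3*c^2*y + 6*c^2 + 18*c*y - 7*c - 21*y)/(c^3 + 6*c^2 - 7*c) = (c + 3*y)/c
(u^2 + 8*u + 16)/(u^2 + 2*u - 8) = (u + 4)/(u - 2)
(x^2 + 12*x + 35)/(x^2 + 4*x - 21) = (x + 5)/(x - 3)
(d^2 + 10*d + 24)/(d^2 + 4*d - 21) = (d^2 + 10*d + 24)/(d^2 + 4*d - 21)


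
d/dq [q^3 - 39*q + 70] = 3*q^2 - 39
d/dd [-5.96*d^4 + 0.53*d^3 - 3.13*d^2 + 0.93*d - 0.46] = -23.84*d^3 + 1.59*d^2 - 6.26*d + 0.93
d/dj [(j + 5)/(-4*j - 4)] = 1/(j^2 + 2*j + 1)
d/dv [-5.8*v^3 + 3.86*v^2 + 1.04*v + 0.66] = -17.4*v^2 + 7.72*v + 1.04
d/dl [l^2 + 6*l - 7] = 2*l + 6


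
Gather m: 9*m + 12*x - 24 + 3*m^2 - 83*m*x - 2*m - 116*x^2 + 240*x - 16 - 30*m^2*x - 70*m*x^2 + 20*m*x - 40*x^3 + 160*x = m^2*(3 - 30*x) + m*(-70*x^2 - 63*x + 7) - 40*x^3 - 116*x^2 + 412*x - 40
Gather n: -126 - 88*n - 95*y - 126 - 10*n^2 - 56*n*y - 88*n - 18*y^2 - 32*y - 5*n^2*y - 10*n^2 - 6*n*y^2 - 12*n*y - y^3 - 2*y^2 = n^2*(-5*y - 20) + n*(-6*y^2 - 68*y - 176) - y^3 - 20*y^2 - 127*y - 252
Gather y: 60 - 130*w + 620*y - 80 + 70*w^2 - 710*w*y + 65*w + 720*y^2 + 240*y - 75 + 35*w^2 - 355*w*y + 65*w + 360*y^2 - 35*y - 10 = 105*w^2 + 1080*y^2 + y*(825 - 1065*w) - 105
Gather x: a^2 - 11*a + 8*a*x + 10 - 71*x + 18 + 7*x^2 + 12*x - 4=a^2 - 11*a + 7*x^2 + x*(8*a - 59) + 24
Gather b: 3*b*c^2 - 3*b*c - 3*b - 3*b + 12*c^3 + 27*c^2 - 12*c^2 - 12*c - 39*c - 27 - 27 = b*(3*c^2 - 3*c - 6) + 12*c^3 + 15*c^2 - 51*c - 54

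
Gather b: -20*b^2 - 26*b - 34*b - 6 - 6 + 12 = -20*b^2 - 60*b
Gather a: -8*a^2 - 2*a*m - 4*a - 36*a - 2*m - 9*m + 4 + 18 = -8*a^2 + a*(-2*m - 40) - 11*m + 22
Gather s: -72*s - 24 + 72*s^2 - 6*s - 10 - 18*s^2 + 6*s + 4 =54*s^2 - 72*s - 30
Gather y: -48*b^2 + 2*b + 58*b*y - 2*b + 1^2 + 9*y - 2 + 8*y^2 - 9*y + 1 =-48*b^2 + 58*b*y + 8*y^2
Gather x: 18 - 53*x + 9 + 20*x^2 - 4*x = 20*x^2 - 57*x + 27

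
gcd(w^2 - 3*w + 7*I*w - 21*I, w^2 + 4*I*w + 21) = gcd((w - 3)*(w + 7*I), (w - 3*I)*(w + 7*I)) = w + 7*I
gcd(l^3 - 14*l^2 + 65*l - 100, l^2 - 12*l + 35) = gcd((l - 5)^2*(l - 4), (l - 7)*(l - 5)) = l - 5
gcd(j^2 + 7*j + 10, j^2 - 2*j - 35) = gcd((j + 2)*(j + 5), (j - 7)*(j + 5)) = j + 5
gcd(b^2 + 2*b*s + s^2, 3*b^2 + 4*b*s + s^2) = b + s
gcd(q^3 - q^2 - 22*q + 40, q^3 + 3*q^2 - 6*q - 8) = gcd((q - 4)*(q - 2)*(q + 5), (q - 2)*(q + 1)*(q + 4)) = q - 2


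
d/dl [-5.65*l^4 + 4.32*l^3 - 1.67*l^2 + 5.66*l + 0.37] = -22.6*l^3 + 12.96*l^2 - 3.34*l + 5.66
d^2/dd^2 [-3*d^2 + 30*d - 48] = -6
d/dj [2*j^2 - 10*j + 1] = 4*j - 10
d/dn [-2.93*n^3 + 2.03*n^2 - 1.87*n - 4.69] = -8.79*n^2 + 4.06*n - 1.87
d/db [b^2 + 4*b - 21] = 2*b + 4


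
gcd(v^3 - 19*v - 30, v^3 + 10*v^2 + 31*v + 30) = v^2 + 5*v + 6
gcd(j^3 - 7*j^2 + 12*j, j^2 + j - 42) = 1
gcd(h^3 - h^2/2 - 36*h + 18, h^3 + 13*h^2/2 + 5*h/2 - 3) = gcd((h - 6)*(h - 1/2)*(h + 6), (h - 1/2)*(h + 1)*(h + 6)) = h^2 + 11*h/2 - 3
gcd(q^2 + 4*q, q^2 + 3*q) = q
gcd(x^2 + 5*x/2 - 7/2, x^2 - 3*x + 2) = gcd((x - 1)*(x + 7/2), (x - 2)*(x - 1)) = x - 1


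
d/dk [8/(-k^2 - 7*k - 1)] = 8*(2*k + 7)/(k^2 + 7*k + 1)^2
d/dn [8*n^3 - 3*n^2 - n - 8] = 24*n^2 - 6*n - 1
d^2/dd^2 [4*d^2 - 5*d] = 8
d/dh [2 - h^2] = -2*h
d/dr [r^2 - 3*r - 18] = 2*r - 3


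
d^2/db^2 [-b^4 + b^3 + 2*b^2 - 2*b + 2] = -12*b^2 + 6*b + 4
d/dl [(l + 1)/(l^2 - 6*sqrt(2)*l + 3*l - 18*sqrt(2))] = (l^2 - 6*sqrt(2)*l + 3*l - (l + 1)*(2*l - 6*sqrt(2) + 3) - 18*sqrt(2))/(l^2 - 6*sqrt(2)*l + 3*l - 18*sqrt(2))^2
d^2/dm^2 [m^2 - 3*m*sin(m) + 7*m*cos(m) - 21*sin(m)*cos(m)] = 3*m*sin(m) - 7*m*cos(m) - 14*sin(m) + 42*sin(2*m) - 6*cos(m) + 2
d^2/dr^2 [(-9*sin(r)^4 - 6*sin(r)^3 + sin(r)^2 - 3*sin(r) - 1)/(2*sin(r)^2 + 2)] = (36*sin(r)^8 + 6*sin(r)^7 + 90*sin(r)^6 + 15*sin(r)^5 + 98*sin(r)^4 + 42*sin(r)^3 - 128*sin(r)^2 - 15*sin(r) + 4)/(2*(sin(r)^2 + 1)^3)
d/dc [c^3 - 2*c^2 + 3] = c*(3*c - 4)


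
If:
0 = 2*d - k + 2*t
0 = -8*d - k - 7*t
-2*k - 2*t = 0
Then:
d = 0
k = 0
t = 0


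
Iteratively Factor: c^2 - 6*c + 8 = (c - 2)*(c - 4)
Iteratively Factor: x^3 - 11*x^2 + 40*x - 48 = (x - 4)*(x^2 - 7*x + 12) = (x - 4)^2*(x - 3)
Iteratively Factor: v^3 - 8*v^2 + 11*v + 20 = (v - 5)*(v^2 - 3*v - 4) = (v - 5)*(v - 4)*(v + 1)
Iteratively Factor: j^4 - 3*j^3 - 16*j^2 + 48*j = (j - 4)*(j^3 + j^2 - 12*j) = (j - 4)*(j - 3)*(j^2 + 4*j) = (j - 4)*(j - 3)*(j + 4)*(j)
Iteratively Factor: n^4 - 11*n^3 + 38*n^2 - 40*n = (n - 5)*(n^3 - 6*n^2 + 8*n) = (n - 5)*(n - 4)*(n^2 - 2*n) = (n - 5)*(n - 4)*(n - 2)*(n)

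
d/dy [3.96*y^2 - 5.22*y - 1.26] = 7.92*y - 5.22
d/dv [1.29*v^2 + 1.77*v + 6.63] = 2.58*v + 1.77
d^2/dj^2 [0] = 0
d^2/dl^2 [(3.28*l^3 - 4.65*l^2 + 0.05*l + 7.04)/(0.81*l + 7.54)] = (4.304016*l^3 + 120.193632*l^2 + 1118.839488*l - 520.092732)/(0.531441*l^3 + 14.840982*l^2 + 138.149388*l + 428.661064)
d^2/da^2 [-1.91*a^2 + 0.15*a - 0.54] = -3.82000000000000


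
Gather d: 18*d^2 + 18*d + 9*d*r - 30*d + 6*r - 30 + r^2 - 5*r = 18*d^2 + d*(9*r - 12) + r^2 + r - 30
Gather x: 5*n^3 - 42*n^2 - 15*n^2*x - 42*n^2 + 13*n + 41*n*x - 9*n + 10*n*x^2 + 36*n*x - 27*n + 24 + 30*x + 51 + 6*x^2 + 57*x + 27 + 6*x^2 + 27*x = 5*n^3 - 84*n^2 - 23*n + x^2*(10*n + 12) + x*(-15*n^2 + 77*n + 114) + 102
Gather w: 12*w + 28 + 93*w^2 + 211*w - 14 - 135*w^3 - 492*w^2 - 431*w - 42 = -135*w^3 - 399*w^2 - 208*w - 28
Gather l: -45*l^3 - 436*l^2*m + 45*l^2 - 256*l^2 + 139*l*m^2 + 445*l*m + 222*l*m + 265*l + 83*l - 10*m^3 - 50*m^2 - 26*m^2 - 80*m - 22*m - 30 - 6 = -45*l^3 + l^2*(-436*m - 211) + l*(139*m^2 + 667*m + 348) - 10*m^3 - 76*m^2 - 102*m - 36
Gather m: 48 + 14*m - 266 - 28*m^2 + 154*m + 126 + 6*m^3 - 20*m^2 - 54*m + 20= 6*m^3 - 48*m^2 + 114*m - 72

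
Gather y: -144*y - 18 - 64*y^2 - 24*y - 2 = -64*y^2 - 168*y - 20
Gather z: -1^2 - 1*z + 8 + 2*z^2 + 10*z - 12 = 2*z^2 + 9*z - 5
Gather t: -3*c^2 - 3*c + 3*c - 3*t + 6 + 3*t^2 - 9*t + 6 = -3*c^2 + 3*t^2 - 12*t + 12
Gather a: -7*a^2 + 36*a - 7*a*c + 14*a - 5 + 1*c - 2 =-7*a^2 + a*(50 - 7*c) + c - 7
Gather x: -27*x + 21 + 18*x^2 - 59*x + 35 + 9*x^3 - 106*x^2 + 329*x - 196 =9*x^3 - 88*x^2 + 243*x - 140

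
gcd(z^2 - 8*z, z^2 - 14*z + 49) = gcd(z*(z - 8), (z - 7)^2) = 1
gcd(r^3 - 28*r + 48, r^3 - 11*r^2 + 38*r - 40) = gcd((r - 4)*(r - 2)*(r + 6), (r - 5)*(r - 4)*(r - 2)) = r^2 - 6*r + 8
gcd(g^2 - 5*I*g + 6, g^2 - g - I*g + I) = 1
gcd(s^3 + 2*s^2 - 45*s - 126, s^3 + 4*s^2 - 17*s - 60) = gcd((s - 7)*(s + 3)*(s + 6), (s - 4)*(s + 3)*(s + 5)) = s + 3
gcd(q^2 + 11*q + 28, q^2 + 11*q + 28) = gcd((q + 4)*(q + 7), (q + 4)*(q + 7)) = q^2 + 11*q + 28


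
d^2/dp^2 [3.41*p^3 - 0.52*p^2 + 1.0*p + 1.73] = 20.46*p - 1.04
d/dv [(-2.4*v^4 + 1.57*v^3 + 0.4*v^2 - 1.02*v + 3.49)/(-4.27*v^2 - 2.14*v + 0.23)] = (20.496*v^5 + 8.7041*v^4 - 8.9276*v^3 - 4.1281*v^2 + 29.9886*v + 7.234)/(18.2329*v^4 + 18.2756*v^3 + 2.6154*v^2 - 0.9844*v + 0.0529)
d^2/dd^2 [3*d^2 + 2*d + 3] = 6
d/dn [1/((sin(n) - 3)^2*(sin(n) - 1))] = (5 - 3*sin(n))*cos(n)/((sin(n) - 3)^3*(sin(n) - 1)^2)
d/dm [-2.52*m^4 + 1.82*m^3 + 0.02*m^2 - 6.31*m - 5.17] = -10.08*m^3 + 5.46*m^2 + 0.04*m - 6.31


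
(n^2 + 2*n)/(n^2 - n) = (n + 2)/(n - 1)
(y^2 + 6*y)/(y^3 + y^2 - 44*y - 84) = y/(y^2 - 5*y - 14)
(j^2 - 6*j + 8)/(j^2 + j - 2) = (j^2 - 6*j + 8)/(j^2 + j - 2)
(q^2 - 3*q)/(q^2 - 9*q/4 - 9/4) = 4*q/(4*q + 3)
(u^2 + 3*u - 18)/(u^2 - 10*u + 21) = (u + 6)/(u - 7)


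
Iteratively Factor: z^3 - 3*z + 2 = (z - 1)*(z^2 + z - 2) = (z - 1)*(z + 2)*(z - 1)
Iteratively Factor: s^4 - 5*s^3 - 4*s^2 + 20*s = (s)*(s^3 - 5*s^2 - 4*s + 20) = s*(s + 2)*(s^2 - 7*s + 10) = s*(s - 5)*(s + 2)*(s - 2)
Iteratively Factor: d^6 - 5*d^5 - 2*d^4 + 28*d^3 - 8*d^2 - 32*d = (d)*(d^5 - 5*d^4 - 2*d^3 + 28*d^2 - 8*d - 32) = d*(d + 2)*(d^4 - 7*d^3 + 12*d^2 + 4*d - 16) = d*(d - 2)*(d + 2)*(d^3 - 5*d^2 + 2*d + 8) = d*(d - 2)*(d + 1)*(d + 2)*(d^2 - 6*d + 8) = d*(d - 2)^2*(d + 1)*(d + 2)*(d - 4)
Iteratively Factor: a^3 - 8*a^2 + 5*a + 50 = (a - 5)*(a^2 - 3*a - 10) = (a - 5)^2*(a + 2)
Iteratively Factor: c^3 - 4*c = (c + 2)*(c^2 - 2*c) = c*(c + 2)*(c - 2)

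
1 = 1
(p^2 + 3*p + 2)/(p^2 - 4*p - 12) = (p + 1)/(p - 6)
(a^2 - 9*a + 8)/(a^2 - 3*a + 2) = (a - 8)/(a - 2)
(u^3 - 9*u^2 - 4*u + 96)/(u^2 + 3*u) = u - 12 + 32/u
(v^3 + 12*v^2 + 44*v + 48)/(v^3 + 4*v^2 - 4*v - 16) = (v + 6)/(v - 2)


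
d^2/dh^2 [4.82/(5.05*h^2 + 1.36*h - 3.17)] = (-245.8441*h^2 - 66.20752*h + 4.82*(10.1*h + 1.36)*(20.2*h + 2.72) + 154.32194)/(5.05*h^2 + 1.36*h - 3.17)^3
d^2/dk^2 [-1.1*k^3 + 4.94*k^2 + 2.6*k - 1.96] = 9.88 - 6.6*k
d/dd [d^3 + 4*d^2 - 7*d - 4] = 3*d^2 + 8*d - 7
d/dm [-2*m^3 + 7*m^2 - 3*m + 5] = -6*m^2 + 14*m - 3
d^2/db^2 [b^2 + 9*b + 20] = 2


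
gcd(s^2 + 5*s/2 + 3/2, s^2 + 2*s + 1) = s + 1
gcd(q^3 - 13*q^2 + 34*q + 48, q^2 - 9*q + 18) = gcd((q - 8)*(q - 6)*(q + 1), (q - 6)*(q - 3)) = q - 6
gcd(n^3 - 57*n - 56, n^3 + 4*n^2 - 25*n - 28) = n^2 + 8*n + 7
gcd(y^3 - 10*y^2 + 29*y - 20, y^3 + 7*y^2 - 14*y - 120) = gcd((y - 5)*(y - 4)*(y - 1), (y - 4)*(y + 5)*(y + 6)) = y - 4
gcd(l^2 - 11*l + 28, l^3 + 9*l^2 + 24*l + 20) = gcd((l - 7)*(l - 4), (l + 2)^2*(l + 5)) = 1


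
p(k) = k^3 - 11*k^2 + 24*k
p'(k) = 3*k^2 - 22*k + 24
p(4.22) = -19.46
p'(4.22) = -15.41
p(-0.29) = -7.91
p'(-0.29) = 30.63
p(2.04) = 11.67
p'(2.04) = -8.40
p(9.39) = 83.40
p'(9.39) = 81.94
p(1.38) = 14.80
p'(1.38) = -0.65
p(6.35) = -35.10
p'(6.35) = 5.27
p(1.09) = 14.39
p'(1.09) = 3.58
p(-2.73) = -167.85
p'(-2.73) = 106.42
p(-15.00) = -6210.00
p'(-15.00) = 1029.00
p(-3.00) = -198.00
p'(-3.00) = 117.00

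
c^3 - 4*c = c*(c - 2)*(c + 2)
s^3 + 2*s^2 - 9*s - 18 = (s - 3)*(s + 2)*(s + 3)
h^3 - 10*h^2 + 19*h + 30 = (h - 6)*(h - 5)*(h + 1)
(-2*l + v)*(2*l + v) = -4*l^2 + v^2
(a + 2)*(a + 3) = a^2 + 5*a + 6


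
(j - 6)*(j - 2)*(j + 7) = j^3 - j^2 - 44*j + 84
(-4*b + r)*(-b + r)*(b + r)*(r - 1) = 4*b^3*r - 4*b^3 - b^2*r^2 + b^2*r - 4*b*r^3 + 4*b*r^2 + r^4 - r^3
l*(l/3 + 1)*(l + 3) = l^3/3 + 2*l^2 + 3*l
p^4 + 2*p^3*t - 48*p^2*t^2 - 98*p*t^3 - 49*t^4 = (p - 7*t)*(p + t)^2*(p + 7*t)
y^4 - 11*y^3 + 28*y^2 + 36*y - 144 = (y - 6)*(y - 4)*(y - 3)*(y + 2)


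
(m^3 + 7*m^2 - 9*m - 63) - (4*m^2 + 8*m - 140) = m^3 + 3*m^2 - 17*m + 77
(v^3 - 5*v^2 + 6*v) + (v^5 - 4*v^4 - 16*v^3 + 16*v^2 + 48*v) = v^5 - 4*v^4 - 15*v^3 + 11*v^2 + 54*v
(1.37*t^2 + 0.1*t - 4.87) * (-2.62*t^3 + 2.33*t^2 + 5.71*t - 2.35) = -3.5894*t^5 + 2.9301*t^4 + 20.8151*t^3 - 13.9956*t^2 - 28.0427*t + 11.4445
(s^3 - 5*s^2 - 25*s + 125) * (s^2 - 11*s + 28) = s^5 - 16*s^4 + 58*s^3 + 260*s^2 - 2075*s + 3500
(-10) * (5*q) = -50*q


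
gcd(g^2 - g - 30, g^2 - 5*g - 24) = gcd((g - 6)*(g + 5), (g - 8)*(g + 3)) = 1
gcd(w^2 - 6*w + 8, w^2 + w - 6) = w - 2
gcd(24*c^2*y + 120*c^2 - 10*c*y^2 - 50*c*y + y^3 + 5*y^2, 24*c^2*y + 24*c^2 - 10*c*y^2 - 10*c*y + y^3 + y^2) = 24*c^2 - 10*c*y + y^2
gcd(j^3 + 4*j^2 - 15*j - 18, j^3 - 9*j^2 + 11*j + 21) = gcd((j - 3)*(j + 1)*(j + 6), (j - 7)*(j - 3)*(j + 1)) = j^2 - 2*j - 3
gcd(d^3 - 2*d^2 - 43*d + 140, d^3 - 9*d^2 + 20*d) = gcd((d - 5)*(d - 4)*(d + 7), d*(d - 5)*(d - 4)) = d^2 - 9*d + 20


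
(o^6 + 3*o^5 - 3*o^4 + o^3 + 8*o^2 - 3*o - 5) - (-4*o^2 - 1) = o^6 + 3*o^5 - 3*o^4 + o^3 + 12*o^2 - 3*o - 4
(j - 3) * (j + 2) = j^2 - j - 6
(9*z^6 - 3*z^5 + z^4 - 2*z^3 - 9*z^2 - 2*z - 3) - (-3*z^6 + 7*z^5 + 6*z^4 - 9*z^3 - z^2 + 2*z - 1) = 12*z^6 - 10*z^5 - 5*z^4 + 7*z^3 - 8*z^2 - 4*z - 2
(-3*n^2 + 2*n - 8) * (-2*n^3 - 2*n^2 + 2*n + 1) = 6*n^5 + 2*n^4 + 6*n^3 + 17*n^2 - 14*n - 8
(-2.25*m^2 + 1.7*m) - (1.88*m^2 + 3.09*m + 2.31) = -4.13*m^2 - 1.39*m - 2.31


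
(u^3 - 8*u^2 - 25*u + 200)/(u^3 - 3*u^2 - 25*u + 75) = (u - 8)/(u - 3)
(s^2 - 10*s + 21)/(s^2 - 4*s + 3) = (s - 7)/(s - 1)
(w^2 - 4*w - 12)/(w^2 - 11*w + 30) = (w + 2)/(w - 5)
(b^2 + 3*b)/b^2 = (b + 3)/b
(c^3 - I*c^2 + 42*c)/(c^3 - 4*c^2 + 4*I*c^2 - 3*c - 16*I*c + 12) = c*(c^2 - I*c + 42)/(c^3 + 4*c^2*(-1 + I) - c*(3 + 16*I) + 12)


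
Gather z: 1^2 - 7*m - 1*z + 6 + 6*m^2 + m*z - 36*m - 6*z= 6*m^2 - 43*m + z*(m - 7) + 7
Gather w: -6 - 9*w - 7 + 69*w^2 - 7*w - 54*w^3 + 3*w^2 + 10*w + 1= -54*w^3 + 72*w^2 - 6*w - 12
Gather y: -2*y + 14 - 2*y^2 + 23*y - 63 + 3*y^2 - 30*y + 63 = y^2 - 9*y + 14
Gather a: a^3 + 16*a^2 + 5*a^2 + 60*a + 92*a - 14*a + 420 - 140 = a^3 + 21*a^2 + 138*a + 280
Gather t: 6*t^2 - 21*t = 6*t^2 - 21*t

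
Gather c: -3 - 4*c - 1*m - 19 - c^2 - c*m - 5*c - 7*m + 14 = -c^2 + c*(-m - 9) - 8*m - 8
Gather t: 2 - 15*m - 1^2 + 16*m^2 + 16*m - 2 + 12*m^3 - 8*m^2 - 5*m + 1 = 12*m^3 + 8*m^2 - 4*m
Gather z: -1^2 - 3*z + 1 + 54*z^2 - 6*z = 54*z^2 - 9*z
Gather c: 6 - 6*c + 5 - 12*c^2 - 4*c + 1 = -12*c^2 - 10*c + 12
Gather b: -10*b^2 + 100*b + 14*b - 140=-10*b^2 + 114*b - 140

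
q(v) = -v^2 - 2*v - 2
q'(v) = -2*v - 2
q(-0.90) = -1.01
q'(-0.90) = -0.20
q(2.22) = -11.37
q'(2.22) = -6.44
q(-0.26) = -1.55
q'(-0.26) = -1.48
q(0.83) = -4.35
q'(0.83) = -3.66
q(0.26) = -2.59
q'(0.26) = -2.52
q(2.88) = -16.05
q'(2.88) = -7.76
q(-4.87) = -15.98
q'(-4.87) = 7.74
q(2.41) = -12.63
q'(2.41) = -6.82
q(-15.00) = -197.00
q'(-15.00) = 28.00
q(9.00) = -101.00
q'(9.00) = -20.00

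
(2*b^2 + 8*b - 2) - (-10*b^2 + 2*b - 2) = 12*b^2 + 6*b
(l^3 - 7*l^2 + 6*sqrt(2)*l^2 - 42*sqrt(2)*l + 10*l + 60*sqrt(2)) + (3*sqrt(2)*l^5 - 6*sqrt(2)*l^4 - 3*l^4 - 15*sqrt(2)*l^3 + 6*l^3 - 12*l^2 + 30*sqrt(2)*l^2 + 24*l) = 3*sqrt(2)*l^5 - 6*sqrt(2)*l^4 - 3*l^4 - 15*sqrt(2)*l^3 + 7*l^3 - 19*l^2 + 36*sqrt(2)*l^2 - 42*sqrt(2)*l + 34*l + 60*sqrt(2)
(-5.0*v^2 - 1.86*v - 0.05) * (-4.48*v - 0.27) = 22.4*v^3 + 9.6828*v^2 + 0.7262*v + 0.0135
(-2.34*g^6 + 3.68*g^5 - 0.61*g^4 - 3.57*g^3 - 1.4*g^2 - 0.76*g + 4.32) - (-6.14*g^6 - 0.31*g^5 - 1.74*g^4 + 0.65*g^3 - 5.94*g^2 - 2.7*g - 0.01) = 3.8*g^6 + 3.99*g^5 + 1.13*g^4 - 4.22*g^3 + 4.54*g^2 + 1.94*g + 4.33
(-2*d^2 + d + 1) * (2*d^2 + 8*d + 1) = -4*d^4 - 14*d^3 + 8*d^2 + 9*d + 1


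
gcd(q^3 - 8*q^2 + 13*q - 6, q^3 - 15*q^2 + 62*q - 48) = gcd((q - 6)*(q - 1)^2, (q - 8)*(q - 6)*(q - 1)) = q^2 - 7*q + 6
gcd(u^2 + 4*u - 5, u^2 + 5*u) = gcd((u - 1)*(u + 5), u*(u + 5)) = u + 5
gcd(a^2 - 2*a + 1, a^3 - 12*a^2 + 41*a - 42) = 1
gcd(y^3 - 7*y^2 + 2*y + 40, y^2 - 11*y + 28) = y - 4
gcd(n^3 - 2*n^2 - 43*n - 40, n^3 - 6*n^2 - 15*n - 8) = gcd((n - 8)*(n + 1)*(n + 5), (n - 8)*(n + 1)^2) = n^2 - 7*n - 8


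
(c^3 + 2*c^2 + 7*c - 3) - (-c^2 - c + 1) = c^3 + 3*c^2 + 8*c - 4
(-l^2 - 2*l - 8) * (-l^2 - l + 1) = l^4 + 3*l^3 + 9*l^2 + 6*l - 8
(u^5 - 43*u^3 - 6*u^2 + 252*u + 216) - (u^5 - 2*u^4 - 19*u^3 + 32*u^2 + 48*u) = 2*u^4 - 24*u^3 - 38*u^2 + 204*u + 216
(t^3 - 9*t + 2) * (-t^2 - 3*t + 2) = -t^5 - 3*t^4 + 11*t^3 + 25*t^2 - 24*t + 4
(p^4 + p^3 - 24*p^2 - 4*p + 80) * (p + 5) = p^5 + 6*p^4 - 19*p^3 - 124*p^2 + 60*p + 400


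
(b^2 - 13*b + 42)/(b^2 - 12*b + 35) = (b - 6)/(b - 5)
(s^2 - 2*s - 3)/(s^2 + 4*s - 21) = (s + 1)/(s + 7)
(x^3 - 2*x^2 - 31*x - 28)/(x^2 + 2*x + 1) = (x^2 - 3*x - 28)/(x + 1)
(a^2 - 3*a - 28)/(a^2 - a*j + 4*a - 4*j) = (a - 7)/(a - j)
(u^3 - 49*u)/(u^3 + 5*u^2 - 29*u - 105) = u*(u - 7)/(u^2 - 2*u - 15)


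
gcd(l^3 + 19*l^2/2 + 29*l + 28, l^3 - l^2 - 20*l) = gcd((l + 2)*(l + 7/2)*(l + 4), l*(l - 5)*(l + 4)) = l + 4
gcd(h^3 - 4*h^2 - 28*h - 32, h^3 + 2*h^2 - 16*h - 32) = h + 2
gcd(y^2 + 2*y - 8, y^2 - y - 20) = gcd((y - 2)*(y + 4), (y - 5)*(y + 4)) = y + 4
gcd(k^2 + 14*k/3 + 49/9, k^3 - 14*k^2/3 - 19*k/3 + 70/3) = k + 7/3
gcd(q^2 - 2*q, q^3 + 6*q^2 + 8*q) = q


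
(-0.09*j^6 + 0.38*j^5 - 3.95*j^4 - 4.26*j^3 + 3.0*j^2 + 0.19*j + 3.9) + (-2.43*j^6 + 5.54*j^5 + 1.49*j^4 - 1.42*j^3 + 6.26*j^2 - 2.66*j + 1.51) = -2.52*j^6 + 5.92*j^5 - 2.46*j^4 - 5.68*j^3 + 9.26*j^2 - 2.47*j + 5.41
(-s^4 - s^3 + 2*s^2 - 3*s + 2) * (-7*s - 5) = 7*s^5 + 12*s^4 - 9*s^3 + 11*s^2 + s - 10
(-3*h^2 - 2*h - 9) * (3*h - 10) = -9*h^3 + 24*h^2 - 7*h + 90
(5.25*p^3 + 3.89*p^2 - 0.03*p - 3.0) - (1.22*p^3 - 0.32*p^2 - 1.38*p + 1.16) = 4.03*p^3 + 4.21*p^2 + 1.35*p - 4.16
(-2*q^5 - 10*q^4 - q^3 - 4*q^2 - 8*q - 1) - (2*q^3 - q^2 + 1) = -2*q^5 - 10*q^4 - 3*q^3 - 3*q^2 - 8*q - 2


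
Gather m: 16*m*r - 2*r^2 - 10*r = 16*m*r - 2*r^2 - 10*r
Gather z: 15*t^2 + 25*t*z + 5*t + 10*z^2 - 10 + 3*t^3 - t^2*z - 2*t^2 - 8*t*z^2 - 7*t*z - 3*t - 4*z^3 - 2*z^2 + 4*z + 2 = 3*t^3 + 13*t^2 + 2*t - 4*z^3 + z^2*(8 - 8*t) + z*(-t^2 + 18*t + 4) - 8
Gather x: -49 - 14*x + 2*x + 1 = -12*x - 48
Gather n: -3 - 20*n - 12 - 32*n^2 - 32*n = -32*n^2 - 52*n - 15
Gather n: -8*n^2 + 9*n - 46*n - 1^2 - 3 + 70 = -8*n^2 - 37*n + 66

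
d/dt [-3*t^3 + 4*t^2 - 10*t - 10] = -9*t^2 + 8*t - 10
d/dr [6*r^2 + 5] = 12*r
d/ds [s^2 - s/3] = 2*s - 1/3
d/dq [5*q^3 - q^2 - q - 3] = 15*q^2 - 2*q - 1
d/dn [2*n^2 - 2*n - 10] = 4*n - 2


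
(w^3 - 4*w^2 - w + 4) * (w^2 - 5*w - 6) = w^5 - 9*w^4 + 13*w^3 + 33*w^2 - 14*w - 24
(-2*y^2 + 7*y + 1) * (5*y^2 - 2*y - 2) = -10*y^4 + 39*y^3 - 5*y^2 - 16*y - 2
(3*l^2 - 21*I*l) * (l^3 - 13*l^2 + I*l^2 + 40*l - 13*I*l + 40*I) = 3*l^5 - 39*l^4 - 18*I*l^4 + 141*l^3 + 234*I*l^3 - 273*l^2 - 720*I*l^2 + 840*l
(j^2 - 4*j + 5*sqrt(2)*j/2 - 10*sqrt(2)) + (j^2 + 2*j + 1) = 2*j^2 - 2*j + 5*sqrt(2)*j/2 - 10*sqrt(2) + 1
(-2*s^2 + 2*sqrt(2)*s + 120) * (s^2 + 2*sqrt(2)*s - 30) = -2*s^4 - 2*sqrt(2)*s^3 + 188*s^2 + 180*sqrt(2)*s - 3600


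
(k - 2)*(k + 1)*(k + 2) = k^3 + k^2 - 4*k - 4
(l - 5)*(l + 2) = l^2 - 3*l - 10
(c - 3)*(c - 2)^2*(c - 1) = c^4 - 8*c^3 + 23*c^2 - 28*c + 12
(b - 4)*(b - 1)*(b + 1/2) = b^3 - 9*b^2/2 + 3*b/2 + 2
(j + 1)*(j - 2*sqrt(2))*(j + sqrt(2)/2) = j^3 - 3*sqrt(2)*j^2/2 + j^2 - 3*sqrt(2)*j/2 - 2*j - 2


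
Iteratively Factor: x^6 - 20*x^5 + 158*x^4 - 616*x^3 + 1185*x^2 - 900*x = (x - 4)*(x^5 - 16*x^4 + 94*x^3 - 240*x^2 + 225*x) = (x - 5)*(x - 4)*(x^4 - 11*x^3 + 39*x^2 - 45*x) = (x - 5)*(x - 4)*(x - 3)*(x^3 - 8*x^2 + 15*x) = (x - 5)*(x - 4)*(x - 3)^2*(x^2 - 5*x) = (x - 5)^2*(x - 4)*(x - 3)^2*(x)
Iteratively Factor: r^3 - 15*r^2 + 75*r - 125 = (r - 5)*(r^2 - 10*r + 25) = (r - 5)^2*(r - 5)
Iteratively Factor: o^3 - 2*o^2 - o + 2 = (o - 1)*(o^2 - o - 2) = (o - 1)*(o + 1)*(o - 2)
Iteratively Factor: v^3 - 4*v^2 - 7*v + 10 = (v - 5)*(v^2 + v - 2) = (v - 5)*(v + 2)*(v - 1)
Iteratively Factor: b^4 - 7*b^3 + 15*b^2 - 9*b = (b)*(b^3 - 7*b^2 + 15*b - 9) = b*(b - 3)*(b^2 - 4*b + 3) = b*(b - 3)^2*(b - 1)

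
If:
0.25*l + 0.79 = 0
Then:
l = -3.16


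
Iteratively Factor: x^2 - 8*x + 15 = (x - 3)*(x - 5)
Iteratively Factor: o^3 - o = (o - 1)*(o^2 + o) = (o - 1)*(o + 1)*(o)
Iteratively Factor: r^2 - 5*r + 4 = (r - 4)*(r - 1)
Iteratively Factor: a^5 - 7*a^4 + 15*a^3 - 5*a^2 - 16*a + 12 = (a - 3)*(a^4 - 4*a^3 + 3*a^2 + 4*a - 4) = (a - 3)*(a - 2)*(a^3 - 2*a^2 - a + 2) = (a - 3)*(a - 2)*(a - 1)*(a^2 - a - 2) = (a - 3)*(a - 2)^2*(a - 1)*(a + 1)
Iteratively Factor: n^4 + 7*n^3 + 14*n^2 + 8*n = (n + 1)*(n^3 + 6*n^2 + 8*n) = (n + 1)*(n + 2)*(n^2 + 4*n) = (n + 1)*(n + 2)*(n + 4)*(n)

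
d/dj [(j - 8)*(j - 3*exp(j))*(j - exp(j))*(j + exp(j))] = -3*j^3*exp(j) + 4*j^3 - 2*j^2*exp(2*j) + 15*j^2*exp(j) - 24*j^2 + 9*j*exp(3*j) + 14*j*exp(2*j) + 48*j*exp(j) - 69*exp(3*j) + 8*exp(2*j)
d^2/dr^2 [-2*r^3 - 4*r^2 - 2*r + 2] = -12*r - 8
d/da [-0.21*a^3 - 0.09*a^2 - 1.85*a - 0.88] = -0.63*a^2 - 0.18*a - 1.85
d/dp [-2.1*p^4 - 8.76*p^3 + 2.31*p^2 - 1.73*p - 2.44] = -8.4*p^3 - 26.28*p^2 + 4.62*p - 1.73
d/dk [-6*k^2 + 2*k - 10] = 2 - 12*k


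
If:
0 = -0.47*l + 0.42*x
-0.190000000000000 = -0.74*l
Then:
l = 0.26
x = 0.29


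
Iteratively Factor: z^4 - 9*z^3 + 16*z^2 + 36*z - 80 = (z - 2)*(z^3 - 7*z^2 + 2*z + 40) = (z - 4)*(z - 2)*(z^2 - 3*z - 10) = (z - 4)*(z - 2)*(z + 2)*(z - 5)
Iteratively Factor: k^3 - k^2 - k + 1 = (k - 1)*(k^2 - 1) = (k - 1)*(k + 1)*(k - 1)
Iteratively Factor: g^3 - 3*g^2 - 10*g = (g + 2)*(g^2 - 5*g) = g*(g + 2)*(g - 5)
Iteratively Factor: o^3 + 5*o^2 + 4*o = (o)*(o^2 + 5*o + 4) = o*(o + 1)*(o + 4)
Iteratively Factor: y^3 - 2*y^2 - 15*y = (y + 3)*(y^2 - 5*y) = (y - 5)*(y + 3)*(y)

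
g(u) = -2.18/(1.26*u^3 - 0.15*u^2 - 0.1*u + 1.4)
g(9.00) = -0.00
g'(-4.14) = 0.02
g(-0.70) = -2.26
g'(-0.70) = 4.60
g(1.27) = -0.60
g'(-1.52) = 1.91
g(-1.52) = 0.68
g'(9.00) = 0.00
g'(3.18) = 0.05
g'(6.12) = 0.00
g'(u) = -2.18*(-3.78*u^2 + 0.3*u + 0.1)/(1.26*u^3 - 0.15*u^2 - 0.1*u + 1.4)^2 = (8.2404*u^2 - 0.654*u - 0.218)/(1.26*u^3 - 0.15*u^2 - 0.1*u + 1.4)^2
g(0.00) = -1.56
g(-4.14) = 0.02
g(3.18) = -0.05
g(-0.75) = -2.54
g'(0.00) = -0.11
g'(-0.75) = 6.65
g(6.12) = -0.01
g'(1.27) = 0.94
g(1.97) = -0.21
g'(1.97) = 0.29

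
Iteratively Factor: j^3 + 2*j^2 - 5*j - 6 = (j + 3)*(j^2 - j - 2) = (j + 1)*(j + 3)*(j - 2)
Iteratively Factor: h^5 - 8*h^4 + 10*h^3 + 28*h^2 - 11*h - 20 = (h - 4)*(h^4 - 4*h^3 - 6*h^2 + 4*h + 5) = (h - 4)*(h + 1)*(h^3 - 5*h^2 - h + 5) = (h - 5)*(h - 4)*(h + 1)*(h^2 - 1) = (h - 5)*(h - 4)*(h + 1)^2*(h - 1)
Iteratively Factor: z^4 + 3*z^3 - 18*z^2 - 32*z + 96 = (z + 4)*(z^3 - z^2 - 14*z + 24) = (z - 3)*(z + 4)*(z^2 + 2*z - 8) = (z - 3)*(z - 2)*(z + 4)*(z + 4)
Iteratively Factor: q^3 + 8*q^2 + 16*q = (q + 4)*(q^2 + 4*q) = q*(q + 4)*(q + 4)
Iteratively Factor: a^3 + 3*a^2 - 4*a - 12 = (a + 3)*(a^2 - 4) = (a + 2)*(a + 3)*(a - 2)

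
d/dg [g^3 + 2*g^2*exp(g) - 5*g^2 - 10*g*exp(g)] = 2*g^2*exp(g) + 3*g^2 - 6*g*exp(g) - 10*g - 10*exp(g)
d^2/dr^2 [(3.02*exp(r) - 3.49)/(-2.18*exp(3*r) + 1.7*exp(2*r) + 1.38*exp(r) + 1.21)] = (-57.4089920000001*exp(6*r) + 182.849244*exp(5*r) - 187.342612*exp(4*r) - 77.12934*exp(3*r) + 144.688758*exp(2*r) - 17.026568*exp(r) - 10.249184)*exp(r)/(10.360232*exp(9*r) - 24.23724*exp(8*r) - 0.774336000000005*exp(7*r) + 8.521468*exp(6*r) + 27.395736*exp(5*r) + 1.637844*exp(4*r) - 10.084818*exp(3*r) - 14.379882*exp(2*r) - 6.061374*exp(r) - 1.771561)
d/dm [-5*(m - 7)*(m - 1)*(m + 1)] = -15*m^2 + 70*m + 5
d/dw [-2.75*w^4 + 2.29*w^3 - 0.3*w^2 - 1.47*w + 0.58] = -11.0*w^3 + 6.87*w^2 - 0.6*w - 1.47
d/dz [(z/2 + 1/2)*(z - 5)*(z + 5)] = 3*z^2/2 + z - 25/2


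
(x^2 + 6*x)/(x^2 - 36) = x/(x - 6)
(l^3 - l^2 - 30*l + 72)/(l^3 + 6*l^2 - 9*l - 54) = (l - 4)/(l + 3)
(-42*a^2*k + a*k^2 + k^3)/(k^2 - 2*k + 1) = k*(-42*a^2 + a*k + k^2)/(k^2 - 2*k + 1)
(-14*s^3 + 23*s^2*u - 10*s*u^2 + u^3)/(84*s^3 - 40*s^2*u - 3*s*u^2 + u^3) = (-s + u)/(6*s + u)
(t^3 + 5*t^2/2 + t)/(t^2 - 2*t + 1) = t*(2*t^2 + 5*t + 2)/(2*(t^2 - 2*t + 1))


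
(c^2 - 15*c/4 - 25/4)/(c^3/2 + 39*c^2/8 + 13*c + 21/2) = 2*(4*c^2 - 15*c - 25)/(4*c^3 + 39*c^2 + 104*c + 84)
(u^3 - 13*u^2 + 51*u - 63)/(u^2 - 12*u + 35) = (u^2 - 6*u + 9)/(u - 5)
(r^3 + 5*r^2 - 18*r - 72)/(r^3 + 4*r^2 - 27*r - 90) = (r - 4)/(r - 5)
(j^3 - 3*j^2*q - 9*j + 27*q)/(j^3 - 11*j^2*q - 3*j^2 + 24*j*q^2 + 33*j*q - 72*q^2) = (-j - 3)/(-j + 8*q)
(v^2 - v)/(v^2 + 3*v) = (v - 1)/(v + 3)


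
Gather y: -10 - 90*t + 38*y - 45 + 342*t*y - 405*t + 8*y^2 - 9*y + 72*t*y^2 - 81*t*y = -495*t + y^2*(72*t + 8) + y*(261*t + 29) - 55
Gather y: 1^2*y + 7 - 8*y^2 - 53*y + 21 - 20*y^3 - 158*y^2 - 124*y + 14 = -20*y^3 - 166*y^2 - 176*y + 42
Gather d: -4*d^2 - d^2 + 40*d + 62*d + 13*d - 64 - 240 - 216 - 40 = -5*d^2 + 115*d - 560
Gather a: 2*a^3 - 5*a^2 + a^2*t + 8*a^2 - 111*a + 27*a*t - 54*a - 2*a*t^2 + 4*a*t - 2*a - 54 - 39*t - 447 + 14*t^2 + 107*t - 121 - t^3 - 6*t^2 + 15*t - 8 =2*a^3 + a^2*(t + 3) + a*(-2*t^2 + 31*t - 167) - t^3 + 8*t^2 + 83*t - 630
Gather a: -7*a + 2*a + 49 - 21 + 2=30 - 5*a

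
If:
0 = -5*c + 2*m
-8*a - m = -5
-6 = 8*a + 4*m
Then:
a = 13/12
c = -22/15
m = -11/3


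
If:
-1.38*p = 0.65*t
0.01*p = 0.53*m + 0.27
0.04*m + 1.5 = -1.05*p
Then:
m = -0.54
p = -1.41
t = 2.99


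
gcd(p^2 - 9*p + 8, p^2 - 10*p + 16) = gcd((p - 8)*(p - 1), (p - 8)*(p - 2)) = p - 8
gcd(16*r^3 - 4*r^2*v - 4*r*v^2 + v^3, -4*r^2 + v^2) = 4*r^2 - v^2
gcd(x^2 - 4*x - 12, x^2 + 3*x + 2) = x + 2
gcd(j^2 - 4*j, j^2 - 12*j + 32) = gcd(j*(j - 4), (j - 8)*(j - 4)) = j - 4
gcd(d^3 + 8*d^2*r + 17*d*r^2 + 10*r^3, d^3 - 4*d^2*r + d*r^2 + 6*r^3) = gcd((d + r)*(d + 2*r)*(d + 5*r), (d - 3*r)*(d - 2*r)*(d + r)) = d + r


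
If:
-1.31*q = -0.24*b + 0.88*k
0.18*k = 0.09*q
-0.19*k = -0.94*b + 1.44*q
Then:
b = 0.00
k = 0.00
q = 0.00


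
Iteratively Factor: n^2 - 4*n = (n - 4)*(n)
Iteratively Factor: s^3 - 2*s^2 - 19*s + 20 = (s + 4)*(s^2 - 6*s + 5) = (s - 5)*(s + 4)*(s - 1)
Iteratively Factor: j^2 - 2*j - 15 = (j + 3)*(j - 5)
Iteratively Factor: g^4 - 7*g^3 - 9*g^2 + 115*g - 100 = (g - 5)*(g^3 - 2*g^2 - 19*g + 20) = (g - 5)*(g - 1)*(g^2 - g - 20) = (g - 5)^2*(g - 1)*(g + 4)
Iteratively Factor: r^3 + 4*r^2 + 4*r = (r + 2)*(r^2 + 2*r) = (r + 2)^2*(r)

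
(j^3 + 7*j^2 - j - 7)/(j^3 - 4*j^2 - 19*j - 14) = (j^2 + 6*j - 7)/(j^2 - 5*j - 14)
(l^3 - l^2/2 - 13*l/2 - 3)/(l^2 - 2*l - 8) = (2*l^2 - 5*l - 3)/(2*(l - 4))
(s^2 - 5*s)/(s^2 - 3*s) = (s - 5)/(s - 3)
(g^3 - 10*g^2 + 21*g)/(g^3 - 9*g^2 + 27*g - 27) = g*(g - 7)/(g^2 - 6*g + 9)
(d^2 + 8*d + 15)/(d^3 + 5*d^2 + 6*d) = (d + 5)/(d*(d + 2))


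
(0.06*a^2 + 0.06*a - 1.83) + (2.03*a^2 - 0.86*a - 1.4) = 2.09*a^2 - 0.8*a - 3.23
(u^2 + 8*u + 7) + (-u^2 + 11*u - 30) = 19*u - 23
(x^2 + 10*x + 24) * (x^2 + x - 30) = x^4 + 11*x^3 + 4*x^2 - 276*x - 720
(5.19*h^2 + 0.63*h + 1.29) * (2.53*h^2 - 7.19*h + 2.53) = 13.1307*h^4 - 35.7222*h^3 + 11.8647*h^2 - 7.6812*h + 3.2637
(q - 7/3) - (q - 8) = 17/3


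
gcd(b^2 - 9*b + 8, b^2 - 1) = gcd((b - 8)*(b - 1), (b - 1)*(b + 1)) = b - 1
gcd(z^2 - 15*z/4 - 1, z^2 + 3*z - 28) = z - 4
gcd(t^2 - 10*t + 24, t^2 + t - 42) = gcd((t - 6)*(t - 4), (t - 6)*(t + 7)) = t - 6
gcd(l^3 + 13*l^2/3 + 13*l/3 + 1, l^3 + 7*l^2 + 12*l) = l + 3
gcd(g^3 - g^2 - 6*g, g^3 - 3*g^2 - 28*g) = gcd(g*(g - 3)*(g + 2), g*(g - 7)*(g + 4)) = g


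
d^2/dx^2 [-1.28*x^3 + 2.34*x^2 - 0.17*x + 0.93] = 4.68 - 7.68*x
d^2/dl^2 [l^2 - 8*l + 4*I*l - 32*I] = 2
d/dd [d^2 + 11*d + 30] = 2*d + 11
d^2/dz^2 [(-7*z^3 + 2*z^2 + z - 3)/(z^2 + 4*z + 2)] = 42*(-5*z^3 - 9*z^2 - 6*z - 2)/(z^6 + 12*z^5 + 54*z^4 + 112*z^3 + 108*z^2 + 48*z + 8)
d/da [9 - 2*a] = -2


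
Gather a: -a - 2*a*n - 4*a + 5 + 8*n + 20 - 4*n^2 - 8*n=a*(-2*n - 5) - 4*n^2 + 25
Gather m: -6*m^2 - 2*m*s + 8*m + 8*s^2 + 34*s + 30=-6*m^2 + m*(8 - 2*s) + 8*s^2 + 34*s + 30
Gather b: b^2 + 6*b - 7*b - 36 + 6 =b^2 - b - 30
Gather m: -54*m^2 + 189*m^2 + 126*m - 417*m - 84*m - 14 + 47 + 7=135*m^2 - 375*m + 40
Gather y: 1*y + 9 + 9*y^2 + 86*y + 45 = 9*y^2 + 87*y + 54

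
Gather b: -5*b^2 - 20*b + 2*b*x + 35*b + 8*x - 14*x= -5*b^2 + b*(2*x + 15) - 6*x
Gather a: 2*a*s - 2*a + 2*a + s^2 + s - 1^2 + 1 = 2*a*s + s^2 + s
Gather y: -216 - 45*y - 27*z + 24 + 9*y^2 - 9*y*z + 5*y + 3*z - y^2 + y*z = 8*y^2 + y*(-8*z - 40) - 24*z - 192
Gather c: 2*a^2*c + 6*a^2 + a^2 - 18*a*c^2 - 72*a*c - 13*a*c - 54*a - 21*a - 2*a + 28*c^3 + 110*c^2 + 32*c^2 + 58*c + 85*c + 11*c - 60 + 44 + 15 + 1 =7*a^2 - 77*a + 28*c^3 + c^2*(142 - 18*a) + c*(2*a^2 - 85*a + 154)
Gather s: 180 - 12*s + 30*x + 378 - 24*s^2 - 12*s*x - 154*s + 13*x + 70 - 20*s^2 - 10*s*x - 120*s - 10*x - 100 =-44*s^2 + s*(-22*x - 286) + 33*x + 528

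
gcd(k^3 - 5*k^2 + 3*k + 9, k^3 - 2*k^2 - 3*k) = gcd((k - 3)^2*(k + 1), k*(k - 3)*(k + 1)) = k^2 - 2*k - 3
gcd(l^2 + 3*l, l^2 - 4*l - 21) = l + 3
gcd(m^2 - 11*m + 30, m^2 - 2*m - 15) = m - 5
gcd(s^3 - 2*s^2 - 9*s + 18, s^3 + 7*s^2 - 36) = s^2 + s - 6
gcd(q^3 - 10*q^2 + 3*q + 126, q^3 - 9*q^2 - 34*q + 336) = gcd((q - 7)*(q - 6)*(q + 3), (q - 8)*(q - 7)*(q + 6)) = q - 7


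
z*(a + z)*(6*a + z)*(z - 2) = 6*a^2*z^2 - 12*a^2*z + 7*a*z^3 - 14*a*z^2 + z^4 - 2*z^3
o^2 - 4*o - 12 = (o - 6)*(o + 2)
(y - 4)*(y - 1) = y^2 - 5*y + 4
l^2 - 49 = (l - 7)*(l + 7)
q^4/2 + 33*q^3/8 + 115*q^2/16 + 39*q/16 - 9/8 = (q/2 + 1/2)*(q - 1/4)*(q + 3/2)*(q + 6)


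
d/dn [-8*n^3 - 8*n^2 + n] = -24*n^2 - 16*n + 1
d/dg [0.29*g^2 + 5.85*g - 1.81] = 0.58*g + 5.85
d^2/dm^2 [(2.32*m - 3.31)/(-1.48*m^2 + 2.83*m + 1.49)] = ((2.32*m - 3.31)*(2.96*m - 2.83)*(5.92*m - 5.66) + (20.6016*m - 22.9288)*(-1.48*m^2 + 2.83*m + 1.49))/(-1.48*m^2 + 2.83*m + 1.49)^3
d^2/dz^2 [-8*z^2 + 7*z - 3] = -16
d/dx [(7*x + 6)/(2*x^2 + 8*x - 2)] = (7*x^2 + 28*x - 2*(x + 2)*(7*x + 6) - 7)/(2*(x^2 + 4*x - 1)^2)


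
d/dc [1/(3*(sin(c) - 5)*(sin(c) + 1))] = 2*(2 - sin(c))*cos(c)/(3*(sin(c) - 5)^2*(sin(c) + 1)^2)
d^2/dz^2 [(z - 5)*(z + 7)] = 2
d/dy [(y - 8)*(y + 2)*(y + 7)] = 3*y^2 + 2*y - 58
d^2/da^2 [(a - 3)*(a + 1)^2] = 6*a - 2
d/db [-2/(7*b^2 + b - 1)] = 2*(14*b + 1)/(7*b^2 + b - 1)^2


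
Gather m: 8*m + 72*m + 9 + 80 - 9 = 80*m + 80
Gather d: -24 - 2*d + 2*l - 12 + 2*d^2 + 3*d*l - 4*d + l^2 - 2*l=2*d^2 + d*(3*l - 6) + l^2 - 36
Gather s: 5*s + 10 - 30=5*s - 20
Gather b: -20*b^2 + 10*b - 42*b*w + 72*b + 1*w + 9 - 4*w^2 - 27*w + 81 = -20*b^2 + b*(82 - 42*w) - 4*w^2 - 26*w + 90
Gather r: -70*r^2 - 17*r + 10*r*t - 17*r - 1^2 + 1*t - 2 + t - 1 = -70*r^2 + r*(10*t - 34) + 2*t - 4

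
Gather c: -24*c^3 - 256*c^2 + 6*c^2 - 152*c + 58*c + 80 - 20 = -24*c^3 - 250*c^2 - 94*c + 60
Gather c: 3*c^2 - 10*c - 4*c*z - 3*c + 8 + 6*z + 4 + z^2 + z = 3*c^2 + c*(-4*z - 13) + z^2 + 7*z + 12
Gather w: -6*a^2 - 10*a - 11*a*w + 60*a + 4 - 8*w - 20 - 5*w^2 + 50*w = -6*a^2 + 50*a - 5*w^2 + w*(42 - 11*a) - 16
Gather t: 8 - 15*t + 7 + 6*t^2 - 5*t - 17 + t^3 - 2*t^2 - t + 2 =t^3 + 4*t^2 - 21*t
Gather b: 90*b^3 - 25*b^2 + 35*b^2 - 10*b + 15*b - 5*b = 90*b^3 + 10*b^2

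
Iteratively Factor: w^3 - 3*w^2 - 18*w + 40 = (w - 2)*(w^2 - w - 20) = (w - 5)*(w - 2)*(w + 4)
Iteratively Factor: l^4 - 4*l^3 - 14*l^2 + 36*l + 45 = (l + 3)*(l^3 - 7*l^2 + 7*l + 15) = (l - 5)*(l + 3)*(l^2 - 2*l - 3) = (l - 5)*(l - 3)*(l + 3)*(l + 1)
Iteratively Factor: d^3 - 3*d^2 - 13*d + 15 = (d - 5)*(d^2 + 2*d - 3) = (d - 5)*(d - 1)*(d + 3)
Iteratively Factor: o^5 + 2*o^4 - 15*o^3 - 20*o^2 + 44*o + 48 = (o - 2)*(o^4 + 4*o^3 - 7*o^2 - 34*o - 24) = (o - 2)*(o + 1)*(o^3 + 3*o^2 - 10*o - 24) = (o - 2)*(o + 1)*(o + 4)*(o^2 - o - 6) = (o - 3)*(o - 2)*(o + 1)*(o + 4)*(o + 2)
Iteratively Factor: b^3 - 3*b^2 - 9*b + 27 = (b - 3)*(b^2 - 9) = (b - 3)^2*(b + 3)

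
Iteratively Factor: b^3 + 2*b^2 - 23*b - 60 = (b + 4)*(b^2 - 2*b - 15) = (b - 5)*(b + 4)*(b + 3)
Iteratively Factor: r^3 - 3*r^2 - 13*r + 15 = (r - 5)*(r^2 + 2*r - 3) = (r - 5)*(r + 3)*(r - 1)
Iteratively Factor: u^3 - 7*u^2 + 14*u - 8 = (u - 1)*(u^2 - 6*u + 8) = (u - 2)*(u - 1)*(u - 4)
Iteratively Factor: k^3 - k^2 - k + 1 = (k - 1)*(k^2 - 1) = (k - 1)*(k + 1)*(k - 1)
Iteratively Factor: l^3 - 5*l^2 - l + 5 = (l - 1)*(l^2 - 4*l - 5) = (l - 5)*(l - 1)*(l + 1)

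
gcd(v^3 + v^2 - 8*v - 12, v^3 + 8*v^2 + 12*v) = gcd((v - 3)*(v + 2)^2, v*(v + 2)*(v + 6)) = v + 2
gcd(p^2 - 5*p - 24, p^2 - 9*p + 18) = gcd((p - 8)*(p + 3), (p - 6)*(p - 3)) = 1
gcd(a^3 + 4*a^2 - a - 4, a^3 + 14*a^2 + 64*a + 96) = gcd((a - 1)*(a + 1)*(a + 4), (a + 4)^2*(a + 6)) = a + 4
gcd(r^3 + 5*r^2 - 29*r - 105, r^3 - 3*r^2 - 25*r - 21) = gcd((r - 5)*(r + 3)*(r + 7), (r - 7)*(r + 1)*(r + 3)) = r + 3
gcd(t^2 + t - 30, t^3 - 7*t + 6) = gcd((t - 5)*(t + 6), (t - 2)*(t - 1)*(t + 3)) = 1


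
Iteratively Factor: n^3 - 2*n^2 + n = (n)*(n^2 - 2*n + 1) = n*(n - 1)*(n - 1)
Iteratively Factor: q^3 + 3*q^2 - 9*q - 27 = (q + 3)*(q^2 - 9) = (q + 3)^2*(q - 3)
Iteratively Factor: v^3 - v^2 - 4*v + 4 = (v + 2)*(v^2 - 3*v + 2) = (v - 2)*(v + 2)*(v - 1)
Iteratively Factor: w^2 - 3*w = (w)*(w - 3)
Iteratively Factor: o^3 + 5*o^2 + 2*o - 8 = (o - 1)*(o^2 + 6*o + 8) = (o - 1)*(o + 4)*(o + 2)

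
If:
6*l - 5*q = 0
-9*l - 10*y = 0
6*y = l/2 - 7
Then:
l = 70/59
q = 84/59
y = -63/59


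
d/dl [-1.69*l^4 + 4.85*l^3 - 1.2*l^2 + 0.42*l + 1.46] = -6.76*l^3 + 14.55*l^2 - 2.4*l + 0.42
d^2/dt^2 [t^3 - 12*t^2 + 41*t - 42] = 6*t - 24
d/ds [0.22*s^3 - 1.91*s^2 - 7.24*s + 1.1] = 0.66*s^2 - 3.82*s - 7.24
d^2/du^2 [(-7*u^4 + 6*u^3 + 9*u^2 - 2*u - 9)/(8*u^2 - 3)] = 2*(-448*u^6 + 504*u^4 + 16*u^3 - 1458*u^2 + 18*u - 135)/(512*u^6 - 576*u^4 + 216*u^2 - 27)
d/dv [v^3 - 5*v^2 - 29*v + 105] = 3*v^2 - 10*v - 29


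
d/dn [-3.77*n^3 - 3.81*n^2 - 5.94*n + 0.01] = -11.31*n^2 - 7.62*n - 5.94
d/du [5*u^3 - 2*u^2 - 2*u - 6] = 15*u^2 - 4*u - 2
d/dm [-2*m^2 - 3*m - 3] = -4*m - 3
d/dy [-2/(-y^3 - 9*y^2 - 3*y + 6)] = 6*(-y^2 - 6*y - 1)/(y^3 + 9*y^2 + 3*y - 6)^2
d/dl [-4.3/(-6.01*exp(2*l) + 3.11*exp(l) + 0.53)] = (13.373 - 51.686*exp(l))*exp(l)/(-6.01*exp(2*l) + 3.11*exp(l) + 0.53)^2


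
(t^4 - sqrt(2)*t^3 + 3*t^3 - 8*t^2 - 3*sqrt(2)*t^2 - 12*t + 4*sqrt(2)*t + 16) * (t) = t^5 - sqrt(2)*t^4 + 3*t^4 - 8*t^3 - 3*sqrt(2)*t^3 - 12*t^2 + 4*sqrt(2)*t^2 + 16*t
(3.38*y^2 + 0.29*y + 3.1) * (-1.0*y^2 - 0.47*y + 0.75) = -3.38*y^4 - 1.8786*y^3 - 0.7013*y^2 - 1.2395*y + 2.325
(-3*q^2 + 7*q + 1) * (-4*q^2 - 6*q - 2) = 12*q^4 - 10*q^3 - 40*q^2 - 20*q - 2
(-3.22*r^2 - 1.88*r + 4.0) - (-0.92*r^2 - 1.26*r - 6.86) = -2.3*r^2 - 0.62*r + 10.86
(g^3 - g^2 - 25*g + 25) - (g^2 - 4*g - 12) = g^3 - 2*g^2 - 21*g + 37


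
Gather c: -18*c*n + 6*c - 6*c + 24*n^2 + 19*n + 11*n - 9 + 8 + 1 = -18*c*n + 24*n^2 + 30*n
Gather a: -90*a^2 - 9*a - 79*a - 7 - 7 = -90*a^2 - 88*a - 14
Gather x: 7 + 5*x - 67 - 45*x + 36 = -40*x - 24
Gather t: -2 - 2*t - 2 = -2*t - 4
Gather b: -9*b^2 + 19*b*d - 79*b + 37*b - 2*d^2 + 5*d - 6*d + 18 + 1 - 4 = -9*b^2 + b*(19*d - 42) - 2*d^2 - d + 15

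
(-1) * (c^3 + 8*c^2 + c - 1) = -c^3 - 8*c^2 - c + 1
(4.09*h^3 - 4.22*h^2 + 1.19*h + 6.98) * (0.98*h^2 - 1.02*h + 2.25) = 4.0082*h^5 - 8.3074*h^4 + 14.6731*h^3 - 3.8684*h^2 - 4.4421*h + 15.705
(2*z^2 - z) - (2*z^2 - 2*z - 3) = z + 3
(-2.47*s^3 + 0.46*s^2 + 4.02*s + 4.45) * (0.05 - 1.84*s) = 4.5448*s^4 - 0.9699*s^3 - 7.3738*s^2 - 7.987*s + 0.2225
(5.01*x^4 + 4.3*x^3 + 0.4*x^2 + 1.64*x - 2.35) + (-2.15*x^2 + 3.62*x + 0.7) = 5.01*x^4 + 4.3*x^3 - 1.75*x^2 + 5.26*x - 1.65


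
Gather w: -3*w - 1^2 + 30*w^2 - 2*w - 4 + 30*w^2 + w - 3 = 60*w^2 - 4*w - 8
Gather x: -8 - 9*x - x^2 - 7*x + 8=-x^2 - 16*x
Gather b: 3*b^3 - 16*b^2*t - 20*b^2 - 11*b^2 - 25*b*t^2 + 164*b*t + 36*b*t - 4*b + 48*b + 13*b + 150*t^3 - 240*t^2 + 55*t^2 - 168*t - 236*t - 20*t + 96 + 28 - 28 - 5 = 3*b^3 + b^2*(-16*t - 31) + b*(-25*t^2 + 200*t + 57) + 150*t^3 - 185*t^2 - 424*t + 91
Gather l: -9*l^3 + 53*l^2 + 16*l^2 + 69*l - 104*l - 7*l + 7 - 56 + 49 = -9*l^3 + 69*l^2 - 42*l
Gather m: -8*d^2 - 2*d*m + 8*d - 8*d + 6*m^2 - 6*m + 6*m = -8*d^2 - 2*d*m + 6*m^2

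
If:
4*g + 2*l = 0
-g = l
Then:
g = 0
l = 0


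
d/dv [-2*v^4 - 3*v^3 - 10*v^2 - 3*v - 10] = -8*v^3 - 9*v^2 - 20*v - 3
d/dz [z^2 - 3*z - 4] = 2*z - 3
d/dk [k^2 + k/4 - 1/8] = 2*k + 1/4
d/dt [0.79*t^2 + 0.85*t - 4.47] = 1.58*t + 0.85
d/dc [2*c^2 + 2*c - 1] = 4*c + 2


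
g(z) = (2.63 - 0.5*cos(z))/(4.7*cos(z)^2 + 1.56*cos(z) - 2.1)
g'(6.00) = -0.49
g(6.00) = 0.58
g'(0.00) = 0.00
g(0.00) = 0.51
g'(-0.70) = -3.91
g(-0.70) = 1.22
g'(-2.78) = 25.63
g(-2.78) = 5.60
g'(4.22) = 2.53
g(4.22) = -1.60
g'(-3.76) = -171.98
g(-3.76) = -12.11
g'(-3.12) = 0.48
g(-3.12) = 3.01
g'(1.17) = 18.87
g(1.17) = -3.14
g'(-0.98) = -258.84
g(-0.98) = 10.35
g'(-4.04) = -6.66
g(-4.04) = -2.36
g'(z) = (2.63 - 0.5*cos(z))*(9.4*sin(z)*cos(z) + 1.56*sin(z))/(4.7*cos(z)^2 + 1.56*cos(z) - 2.1)^2 + 0.5*sin(z)/(4.7*cos(z)^2 + 1.56*cos(z) - 2.1) = (-2.35*cos(z)^2 + 24.722*cos(z) + 3.0528)*sin(z)/(22.09*cos(z)^4 + 14.664*cos(z)^3 - 17.3064*cos(z)^2 - 6.552*cos(z) + 4.41)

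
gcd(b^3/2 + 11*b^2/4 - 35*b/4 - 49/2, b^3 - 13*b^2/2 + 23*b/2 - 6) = 1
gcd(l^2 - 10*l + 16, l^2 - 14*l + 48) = l - 8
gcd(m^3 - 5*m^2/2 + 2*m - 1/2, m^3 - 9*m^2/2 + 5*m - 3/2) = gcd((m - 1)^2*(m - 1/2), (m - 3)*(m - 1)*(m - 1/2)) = m^2 - 3*m/2 + 1/2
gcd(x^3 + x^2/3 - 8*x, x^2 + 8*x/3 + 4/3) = 1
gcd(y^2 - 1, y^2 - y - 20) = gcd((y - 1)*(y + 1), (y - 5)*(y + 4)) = 1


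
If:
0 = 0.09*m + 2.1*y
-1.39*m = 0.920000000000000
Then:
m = -0.66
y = 0.03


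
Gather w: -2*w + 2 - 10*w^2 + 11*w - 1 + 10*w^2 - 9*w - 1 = 0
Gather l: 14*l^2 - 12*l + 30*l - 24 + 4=14*l^2 + 18*l - 20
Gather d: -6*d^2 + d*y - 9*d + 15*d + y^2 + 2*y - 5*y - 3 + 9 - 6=-6*d^2 + d*(y + 6) + y^2 - 3*y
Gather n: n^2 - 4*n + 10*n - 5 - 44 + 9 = n^2 + 6*n - 40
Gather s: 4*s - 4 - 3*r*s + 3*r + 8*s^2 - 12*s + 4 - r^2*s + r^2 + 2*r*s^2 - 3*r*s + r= r^2 + 4*r + s^2*(2*r + 8) + s*(-r^2 - 6*r - 8)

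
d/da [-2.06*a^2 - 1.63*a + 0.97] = -4.12*a - 1.63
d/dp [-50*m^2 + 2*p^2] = 4*p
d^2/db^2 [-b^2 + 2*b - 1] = -2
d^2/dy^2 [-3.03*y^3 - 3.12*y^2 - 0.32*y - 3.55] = -18.18*y - 6.24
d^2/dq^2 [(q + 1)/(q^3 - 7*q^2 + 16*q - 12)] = 2*(3*q^3 - 3*q^2 - 47*q + 91)/(q^7 - 17*q^6 + 123*q^5 - 491*q^4 + 1168*q^3 - 1656*q^2 + 1296*q - 432)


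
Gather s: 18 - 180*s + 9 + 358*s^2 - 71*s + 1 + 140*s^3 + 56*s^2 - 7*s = 140*s^3 + 414*s^2 - 258*s + 28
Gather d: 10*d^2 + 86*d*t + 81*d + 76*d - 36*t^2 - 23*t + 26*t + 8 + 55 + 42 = 10*d^2 + d*(86*t + 157) - 36*t^2 + 3*t + 105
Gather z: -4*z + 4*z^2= 4*z^2 - 4*z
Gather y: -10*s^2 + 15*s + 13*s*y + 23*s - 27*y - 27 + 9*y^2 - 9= -10*s^2 + 38*s + 9*y^2 + y*(13*s - 27) - 36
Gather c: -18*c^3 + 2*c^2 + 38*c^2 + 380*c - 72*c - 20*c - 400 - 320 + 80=-18*c^3 + 40*c^2 + 288*c - 640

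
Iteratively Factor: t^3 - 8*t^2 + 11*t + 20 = (t - 5)*(t^2 - 3*t - 4) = (t - 5)*(t + 1)*(t - 4)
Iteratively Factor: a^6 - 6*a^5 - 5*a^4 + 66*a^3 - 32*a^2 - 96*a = (a + 1)*(a^5 - 7*a^4 + 2*a^3 + 64*a^2 - 96*a) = (a - 2)*(a + 1)*(a^4 - 5*a^3 - 8*a^2 + 48*a) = a*(a - 2)*(a + 1)*(a^3 - 5*a^2 - 8*a + 48) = a*(a - 2)*(a + 1)*(a + 3)*(a^2 - 8*a + 16) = a*(a - 4)*(a - 2)*(a + 1)*(a + 3)*(a - 4)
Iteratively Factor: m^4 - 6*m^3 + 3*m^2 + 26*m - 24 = (m + 2)*(m^3 - 8*m^2 + 19*m - 12) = (m - 1)*(m + 2)*(m^2 - 7*m + 12) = (m - 3)*(m - 1)*(m + 2)*(m - 4)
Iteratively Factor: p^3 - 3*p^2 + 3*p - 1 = (p - 1)*(p^2 - 2*p + 1) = (p - 1)^2*(p - 1)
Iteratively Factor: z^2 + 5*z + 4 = (z + 1)*(z + 4)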